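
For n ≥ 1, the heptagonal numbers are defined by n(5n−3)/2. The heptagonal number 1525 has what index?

25

Set n(5n−3)/2 = 1525, giving 5n² − 3n − 3050 = 0.
The discriminant is 9 + 40·1525 = 61009, and √61009 = 247.
So n = (3 + 247) / 10 = 250/10 = 25.
Check: 25·(5·25 − 3)/2 = 1525. ✓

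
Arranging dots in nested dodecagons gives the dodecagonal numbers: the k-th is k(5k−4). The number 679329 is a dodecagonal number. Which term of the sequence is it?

369

Set n(5n−4) = 679329, giving 5n² − 4n − 679329 = 0.
So n = (4 + 3686) / 10 = 3690/10 = 369.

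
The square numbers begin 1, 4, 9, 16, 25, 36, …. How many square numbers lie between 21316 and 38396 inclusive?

50

The n-th square number is n².
Smallest index with value ≥ 21316: n = 146 (giving 21316).
Largest index with value ≤ 38396: n = 195 (giving 38025).
Indices 146 through 195: 50 terms.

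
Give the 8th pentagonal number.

The 8th pentagonal number is n(3n−1)/2 with n = 8.
8·(3·8 − 1)/2 = 8·23/2 = 92.

92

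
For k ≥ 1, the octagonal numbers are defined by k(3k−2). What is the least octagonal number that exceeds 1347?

1408

Solve n(3n−2) > 1347 for integer n.
The largest n with value ≤ 1347 is 21 (since 1281 ≤ 1347 < 1408), so the first above is n = 22, value 1408.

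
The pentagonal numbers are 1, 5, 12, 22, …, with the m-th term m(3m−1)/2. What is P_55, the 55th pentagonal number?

The 55th pentagonal number is n(3n−1)/2 with n = 55.
55·(3·55 − 1)/2 = 55·164/2 = 55·82 = 4510.

4510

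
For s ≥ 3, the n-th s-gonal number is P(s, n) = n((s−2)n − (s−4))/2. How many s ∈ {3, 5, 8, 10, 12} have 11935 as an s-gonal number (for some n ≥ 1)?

2

s = 3: P(3, 154) = 11935. ✓
s = 5: P(5, 89) = 11837 and P(5, 90) = 12105; 11935 is not s-gonal.
s = 8: P(8, 63) = 11781 and P(8, 64) = 12160; 11935 is not s-gonal.
s = 10: P(10, 55) = 11935. ✓
s = 12: P(12, 49) = 11809 and P(12, 50) = 12300; 11935 is not s-gonal.
Hits: s ∈ {3, 10} → 2.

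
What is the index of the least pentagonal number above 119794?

Solve n(3n−1)/2 > 119794 for integer n.
The largest n with value ≤ 119794 is 282 (since 119145 ≤ 119794 < 119992), so the first above is n = 283, value 119992.

283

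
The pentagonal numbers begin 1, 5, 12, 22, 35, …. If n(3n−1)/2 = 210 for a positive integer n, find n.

12

Set n(3n−1)/2 = 210, giving 3n² − n − 420 = 0.
So n = (1 + 71) / 6 = 72/6 = 12.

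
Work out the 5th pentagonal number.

35

The 5th pentagonal number is n(3n−1)/2 with n = 5.
5·(3·5 − 1)/2 = 5·14/2 = 5·7 = 35.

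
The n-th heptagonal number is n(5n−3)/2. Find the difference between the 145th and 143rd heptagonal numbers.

1437

145·(5·145 − 3)/2 = 52345 and 143·(5·143 − 3)/2 = 50908.
Difference: 52345 − 50908 = 1437.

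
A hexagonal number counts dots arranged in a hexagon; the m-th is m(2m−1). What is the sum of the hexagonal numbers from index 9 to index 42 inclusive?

Σ i(2i−1) = 2Σi² − Σi over i = 9..42.
Σi = 903 − 36 = 867 and Σi² = 25585 − 204 = 25381.
2·25381 − 1·867 = 49895.

49895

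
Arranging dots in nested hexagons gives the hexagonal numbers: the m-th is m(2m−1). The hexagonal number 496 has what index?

16

Set n(2n−1) = 496, giving 2n² − n − 496 = 0.
So n = (1 + 63) / 4 = 64/4 = 16.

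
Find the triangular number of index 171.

14706

171·172/2 = 29412/2 = 14706.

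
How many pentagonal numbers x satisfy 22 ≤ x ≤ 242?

9

The n-th pentagonal number is n(3n−1)/2.
Smallest index with value ≥ 22: n = 4 (giving 22).
Largest index with value ≤ 242: n = 12 (giving 210).
Indices 4 through 12: 9 terms.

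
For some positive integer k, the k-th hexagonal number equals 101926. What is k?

Set n(2n−1) = 101926, giving 2n² − n − 101926 = 0.
The discriminant is 1 + 8·101926 = 815409, and √815409 = 903.
So n = (1 + 903) / 4 = 904/4 = 226.
Check: 226·(2·226 − 1) = 101926. ✓

226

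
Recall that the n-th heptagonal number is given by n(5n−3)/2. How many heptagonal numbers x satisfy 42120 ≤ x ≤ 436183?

The n-th heptagonal number is n(5n−3)/2.
Smallest index with value ≥ 42120: n = 131 (giving 42706).
Largest index with value ≤ 436183: n = 418 (giving 436183).
Indices 131 through 418: 288 terms.

288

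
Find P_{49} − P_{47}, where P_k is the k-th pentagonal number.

287

49·(3·49 − 1)/2 = 3577 and 47·(3·47 − 1)/2 = 3290.
Difference: 3577 − 3290 = 287.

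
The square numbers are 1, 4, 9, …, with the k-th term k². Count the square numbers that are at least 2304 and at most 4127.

The n-th square number is n².
Smallest index with value ≥ 2304: n = 48 (giving 2304).
Largest index with value ≤ 4127: n = 64 (giving 4096).
Indices 48 through 64: 17 terms.

17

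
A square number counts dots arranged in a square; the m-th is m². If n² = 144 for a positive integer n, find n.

We need n² = 144, so n = √144 = 12.

12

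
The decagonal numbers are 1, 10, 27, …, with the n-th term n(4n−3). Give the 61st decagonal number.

14701

The 61st decagonal number is n(4n−3) with n = 61.
61·(4·61 − 3) = 61·241 = 14701.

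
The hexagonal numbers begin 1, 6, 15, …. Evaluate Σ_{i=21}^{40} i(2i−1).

Σ i(2i−1) = 2Σi² − Σi over i = 21..40.
Σi = 820 − 210 = 610 and Σi² = 22140 − 2870 = 19270.
2·19270 − 1·610 = 37930.

37930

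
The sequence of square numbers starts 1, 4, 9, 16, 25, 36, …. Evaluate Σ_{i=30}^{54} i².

45400

Σ_{i=30}^{54} i² = 53955 − 8555 = 45400.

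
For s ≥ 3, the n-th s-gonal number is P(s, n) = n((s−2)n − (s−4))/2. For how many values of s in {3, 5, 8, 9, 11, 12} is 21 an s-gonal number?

s = 3: P(3, 6) = 21. ✓
s = 5: P(5, 3) = 12 and P(5, 4) = 22; 21 is not s-gonal.
s = 8: P(8, 3) = 21. ✓
s = 9: P(9, 2) = 9 and P(9, 3) = 24; 21 is not s-gonal.
s = 11: P(11, 2) = 11 and P(11, 3) = 30; 21 is not s-gonal.
s = 12: P(12, 2) = 12 and P(12, 3) = 33; 21 is not s-gonal.
Hits: s ∈ {3, 8} → 2.

2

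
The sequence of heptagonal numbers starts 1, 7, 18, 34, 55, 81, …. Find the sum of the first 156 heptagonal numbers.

Σ i(5i−3)/2 = (5Σi² − 3Σi) / 2 over i = 1..156.
Σi = 12246 and Σi² = 1277666.
(5·1277666 − 3·12246) / 2 = 6351592/2 = 3175796.

3175796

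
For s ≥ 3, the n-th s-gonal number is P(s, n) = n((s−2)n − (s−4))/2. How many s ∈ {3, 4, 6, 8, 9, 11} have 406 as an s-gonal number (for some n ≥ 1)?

1

s = 3: P(3, 28) = 406. ✓
s = 4: P(4, 20) = 400 and P(4, 21) = 441; 406 is not s-gonal.
s = 6: P(6, 14) = 378 and P(6, 15) = 435; 406 is not s-gonal.
s = 8: P(8, 11) = 341 and P(8, 12) = 408; 406 is not s-gonal.
s = 9: P(9, 11) = 396 and P(9, 12) = 474; 406 is not s-gonal.
s = 11: P(11, 9) = 333 and P(11, 10) = 415; 406 is not s-gonal.
Hits: s ∈ {3} → 1.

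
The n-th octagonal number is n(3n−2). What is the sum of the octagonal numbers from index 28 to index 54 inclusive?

Σ i(3i−2) = 3Σi² − 2Σi over i = 28..54.
Σi = 1485 − 378 = 1107 and Σi² = 53955 − 6930 = 47025.
3·47025 − 2·1107 = 138861.

138861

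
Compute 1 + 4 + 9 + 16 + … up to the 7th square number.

140

Σ_{i=1}^{7} i² = 7·8·15/6 = 140.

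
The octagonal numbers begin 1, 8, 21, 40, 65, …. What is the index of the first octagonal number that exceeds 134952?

Solve n(3n−2) > 134952 for integer n.
The largest n with value ≤ 134952 is 212 (since 134408 ≤ 134952 < 135681), so the first above is n = 213, value 135681.

213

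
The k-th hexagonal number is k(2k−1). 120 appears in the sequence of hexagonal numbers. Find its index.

8

Set n(2n−1) = 120, giving 2n² − n − 120 = 0.
The discriminant is 1 + 8·120 = 961, and √961 = 31.
So n = (1 + 31) / 4 = 32/4 = 8.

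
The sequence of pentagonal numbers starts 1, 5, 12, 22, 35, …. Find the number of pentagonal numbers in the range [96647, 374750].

The n-th pentagonal number is n(3n−1)/2.
Smallest index with value ≥ 96647: n = 254 (giving 96647).
Largest index with value ≤ 374750: n = 500 (giving 374750).
Indices 254 through 500: 247 terms.

247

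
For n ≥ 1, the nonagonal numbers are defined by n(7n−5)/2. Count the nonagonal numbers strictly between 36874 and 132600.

91

The n-th nonagonal number is n(7n−5)/2.
Smallest index with value > 36874: n = 104 (giving 37596).
Largest index with value < 132600: n = 194 (giving 131241).
Indices 104 through 194: 91 terms.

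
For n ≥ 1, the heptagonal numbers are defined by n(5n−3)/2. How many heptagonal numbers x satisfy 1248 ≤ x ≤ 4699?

21

The n-th heptagonal number is n(5n−3)/2.
Smallest index with value ≥ 1248: n = 23 (giving 1288).
Largest index with value ≤ 4699: n = 43 (giving 4558).
Indices 23 through 43: 21 terms.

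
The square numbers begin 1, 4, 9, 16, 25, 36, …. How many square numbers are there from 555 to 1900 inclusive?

20

The n-th square number is n².
Smallest index with value ≥ 555: n = 24 (giving 576).
Largest index with value ≤ 1900: n = 43 (giving 1849).
Indices 24 through 43: 20 terms.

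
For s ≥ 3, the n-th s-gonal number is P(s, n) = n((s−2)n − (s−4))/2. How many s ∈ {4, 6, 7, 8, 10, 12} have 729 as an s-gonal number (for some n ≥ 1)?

1

s = 4: P(4, 27) = 729. ✓
s = 6: P(6, 19) = 703 and P(6, 20) = 780; 729 is not s-gonal.
s = 7: P(7, 17) = 697 and P(7, 18) = 783; 729 is not s-gonal.
s = 8: P(8, 15) = 645 and P(8, 16) = 736; 729 is not s-gonal.
s = 10: P(10, 13) = 637 and P(10, 14) = 742; 729 is not s-gonal.
s = 12: P(12, 12) = 672 and P(12, 13) = 793; 729 is not s-gonal.
Hits: s ∈ {4} → 1.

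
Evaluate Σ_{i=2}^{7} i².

Σ_{i=2}^{7} i² = 140 − 1 = 139.

139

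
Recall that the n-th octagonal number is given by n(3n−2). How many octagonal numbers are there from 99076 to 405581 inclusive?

186

The n-th octagonal number is n(3n−2).
Smallest index with value ≥ 99076: n = 183 (giving 100101).
Largest index with value ≤ 405581: n = 368 (giving 405536).
Indices 183 through 368: 186 terms.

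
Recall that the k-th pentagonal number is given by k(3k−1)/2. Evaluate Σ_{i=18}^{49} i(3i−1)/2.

57424

Σ i(3i−1)/2 = (3Σi² − Σi) / 2 over i = 18..49.
Σi = 1225 − 153 = 1072 and Σi² = 40425 − 1785 = 38640.
(3·38640 − 1·1072) / 2 = 114848/2 = 57424.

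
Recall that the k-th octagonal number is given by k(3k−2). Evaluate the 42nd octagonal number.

5208

The 42nd octagonal number is n(3n−2) with n = 42.
42·(3·42 − 2) = 42·124 = 5208.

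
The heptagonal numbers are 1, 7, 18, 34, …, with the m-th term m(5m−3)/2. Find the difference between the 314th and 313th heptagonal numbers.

Consecutive heptagonal numbers differ by 5n − 4: here 5·314 − 4 = 1566.

1566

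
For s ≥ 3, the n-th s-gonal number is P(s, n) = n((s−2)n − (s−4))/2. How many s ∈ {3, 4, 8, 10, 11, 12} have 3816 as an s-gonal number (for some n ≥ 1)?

s = 3: P(3, 86) = 3741 and P(3, 87) = 3828; 3816 is not s-gonal.
s = 4: P(4, 61) = 3721 and P(4, 62) = 3844; 3816 is not s-gonal.
s = 8: P(8, 36) = 3816. ✓
s = 10: P(10, 31) = 3751 and P(10, 32) = 4000; 3816 is not s-gonal.
s = 11: P(11, 29) = 3683 and P(11, 30) = 3945; 3816 is not s-gonal.
s = 12: P(12, 28) = 3808 and P(12, 29) = 4089; 3816 is not s-gonal.
Hits: s ∈ {8} → 1.

1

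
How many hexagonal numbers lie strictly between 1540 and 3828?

The n-th hexagonal number is n(2n−1).
Smallest index with value > 1540: n = 29 (giving 1653).
Largest index with value < 3828: n = 43 (giving 3655).
Indices 29 through 43: 15 terms.

15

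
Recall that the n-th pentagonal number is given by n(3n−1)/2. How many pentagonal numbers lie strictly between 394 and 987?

9

The n-th pentagonal number is n(3n−1)/2.
Smallest index with value > 394: n = 17 (giving 425).
Largest index with value < 987: n = 25 (giving 925).
Indices 17 through 25: 9 terms.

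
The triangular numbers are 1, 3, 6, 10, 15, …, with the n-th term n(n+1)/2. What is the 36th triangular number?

The 36th triangular number is n(n+1)/2 with n = 36.
36·37/2 = 1332/2 = 666.

666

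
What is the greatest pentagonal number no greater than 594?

590

Solve n(3n−1)/2 ≤ 594 for integer n.
n = 20 gives 590 ≤ 594, while n = 21 gives 651 > 594; so the answer is 590.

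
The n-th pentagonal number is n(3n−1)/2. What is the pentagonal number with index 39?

2262

39·(3·39 − 1)/2 = 39·116/2 = 39·58 = 2262.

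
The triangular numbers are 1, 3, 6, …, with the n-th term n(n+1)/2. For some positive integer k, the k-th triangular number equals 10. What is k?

Set n(n+1)/2 = 10, giving n² + n − 20 = 0.
So n = (-1 + 9) / 2 = 8/2 = 4.
Check: 4·5/2 = 10. ✓

4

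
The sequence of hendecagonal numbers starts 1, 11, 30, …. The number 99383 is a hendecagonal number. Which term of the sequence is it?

Set n(9n−7)/2 = 99383, giving 9n² − 7n − 198766 = 0.
The discriminant is 49 + 72·99383 = 7155625, and √7155625 = 2675.
So n = (7 + 2675) / 18 = 2682/18 = 149.
Check: 149·(9·149 − 7)/2 = 99383. ✓

149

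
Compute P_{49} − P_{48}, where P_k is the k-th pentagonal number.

145

Consecutive pentagonal numbers differ by 3n − 2: here 3·49 − 2 = 145.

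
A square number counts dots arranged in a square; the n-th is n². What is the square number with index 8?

64

8² = 64.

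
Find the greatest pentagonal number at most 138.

117

Solve n(3n−1)/2 ≤ 138 for integer n.
n = 9 gives 117 ≤ 138, while n = 10 gives 145 > 138; so the answer is 117.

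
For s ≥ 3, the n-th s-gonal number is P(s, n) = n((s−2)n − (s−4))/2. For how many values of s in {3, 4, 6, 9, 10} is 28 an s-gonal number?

2

s = 3: P(3, 7) = 28. ✓
s = 4: P(4, 5) = 25 and P(4, 6) = 36; 28 is not s-gonal.
s = 6: P(6, 4) = 28. ✓
s = 9: P(9, 3) = 24 and P(9, 4) = 46; 28 is not s-gonal.
s = 10: P(10, 3) = 27 and P(10, 4) = 52; 28 is not s-gonal.
Hits: s ∈ {3, 6} → 2.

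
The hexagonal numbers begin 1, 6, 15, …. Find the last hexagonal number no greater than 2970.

Solve n(2n−1) ≤ 2970 for integer n.
n = 38 gives 2850 ≤ 2970, while n = 39 gives 3003 > 2970; so the answer is 2850.

2850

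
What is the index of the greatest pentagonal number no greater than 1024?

26

Solve n(3n−1)/2 ≤ 1024 for integer n.
n = 26 gives 1001 ≤ 1024, while n = 27 gives 1080 > 1024; so the answer is index 26.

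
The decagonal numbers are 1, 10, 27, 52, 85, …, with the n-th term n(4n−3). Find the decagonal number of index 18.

The 18th decagonal number is n(4n−3) with n = 18.
18·(4·18 − 3) = 18·69 = 1242.

1242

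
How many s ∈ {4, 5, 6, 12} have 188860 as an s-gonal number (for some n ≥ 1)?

1

s = 4: P(4, 434) = 188356 and P(4, 435) = 189225; 188860 is not s-gonal.
s = 5: P(5, 355) = 188860. ✓
s = 6: P(6, 307) = 188191 and P(6, 308) = 189420; 188860 is not s-gonal.
s = 12: P(12, 194) = 187404 and P(12, 195) = 189345; 188860 is not s-gonal.
Hits: s ∈ {5} → 1.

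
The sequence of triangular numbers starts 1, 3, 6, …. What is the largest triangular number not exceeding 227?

210

Solve n(n+1)/2 ≤ 227 for integer n.
n = 20 gives 210 ≤ 227, while n = 21 gives 231 > 227; so the answer is 210.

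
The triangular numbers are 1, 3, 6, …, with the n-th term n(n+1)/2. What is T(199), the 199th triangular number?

The 199th triangular number is n(n+1)/2 with n = 199.
199·200/2 = 39800/2 = 19900.

19900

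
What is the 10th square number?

The 10th square number is n² with n = 10.
10² = 100.

100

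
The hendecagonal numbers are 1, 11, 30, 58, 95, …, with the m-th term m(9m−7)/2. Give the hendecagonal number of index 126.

The 126th hendecagonal number is n(9n−7)/2 with n = 126.
126·(9·126 − 7)/2 = 126·1127/2 = 71001.

71001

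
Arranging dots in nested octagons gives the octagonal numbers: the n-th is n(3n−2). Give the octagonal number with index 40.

The 40th octagonal number is n(3n−2) with n = 40.
40·(3·40 − 2) = 40·118 = 4720.

4720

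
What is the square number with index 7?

49

The 7th square number is n² with n = 7.
7² = 49.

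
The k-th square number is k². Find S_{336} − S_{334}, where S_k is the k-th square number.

1340

336² = 112896 and 334² = 111556.
Difference: 112896 − 111556 = 1340.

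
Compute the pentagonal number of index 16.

The 16th pentagonal number is n(3n−1)/2 with n = 16.
16·(3·16 − 1)/2 = 16·47/2 = 376.

376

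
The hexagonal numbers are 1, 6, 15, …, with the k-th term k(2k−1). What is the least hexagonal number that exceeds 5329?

Solve n(2n−1) > 5329 for integer n.
The largest n with value ≤ 5329 is 51 (since 5151 ≤ 5329 < 5356), so the first above is n = 52, value 5356.

5356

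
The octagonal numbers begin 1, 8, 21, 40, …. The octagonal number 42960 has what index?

120

Set n(3n−2) = 42960, giving 3n² − 2n − 42960 = 0.
The discriminant is 4 + 12·42960 = 515524, and √515524 = 718.
So n = (2 + 718) / 6 = 720/6 = 120.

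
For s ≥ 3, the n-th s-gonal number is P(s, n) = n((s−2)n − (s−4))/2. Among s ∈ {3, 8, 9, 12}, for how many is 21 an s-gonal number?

2

s = 3: P(3, 6) = 21. ✓
s = 8: P(8, 3) = 21. ✓
s = 9: P(9, 2) = 9 and P(9, 3) = 24; 21 is not s-gonal.
s = 12: P(12, 2) = 12 and P(12, 3) = 33; 21 is not s-gonal.
Hits: s ∈ {3, 8} → 2.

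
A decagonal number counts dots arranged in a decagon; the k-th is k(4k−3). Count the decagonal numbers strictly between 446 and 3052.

The n-th decagonal number is n(4n−3).
Smallest index with value > 446: n = 11 (giving 451).
Largest index with value < 3052: n = 27 (giving 2835).
Indices 11 through 27: 17 terms.

17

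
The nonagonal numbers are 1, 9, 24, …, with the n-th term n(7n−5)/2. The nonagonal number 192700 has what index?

Set n(7n−5)/2 = 192700, giving 7n² − 5n − 385400 = 0.
The discriminant is 25 + 56·192700 = 10791225, and √10791225 = 3285.
So n = (5 + 3285) / 14 = 3290/14 = 235.

235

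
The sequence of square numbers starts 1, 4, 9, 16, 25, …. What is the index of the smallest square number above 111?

11

Solve n² > 111 for integer n.
The largest n with value ≤ 111 is 10 (since 100 ≤ 111 < 121), so the first above is n = 11, value 121.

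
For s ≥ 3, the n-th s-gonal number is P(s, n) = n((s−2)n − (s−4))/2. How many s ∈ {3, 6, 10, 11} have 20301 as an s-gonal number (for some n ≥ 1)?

2

s = 3: P(3, 201) = 20301. ✓
s = 6: P(6, 101) = 20301. ✓
s = 10: P(10, 71) = 19951 and P(10, 72) = 20520; 20301 is not s-gonal.
s = 11: P(11, 67) = 19966 and P(11, 68) = 20570; 20301 is not s-gonal.
Hits: s ∈ {3, 6} → 2.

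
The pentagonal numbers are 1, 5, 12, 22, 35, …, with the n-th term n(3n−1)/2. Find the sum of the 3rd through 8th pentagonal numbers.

Σ i(3i−1)/2 = (3Σi² − Σi) / 2 over i = 3..8.
Σi = 36 − 3 = 33 and Σi² = 204 − 5 = 199.
(3·199 − 1·33) / 2 = 564/2 = 282.

282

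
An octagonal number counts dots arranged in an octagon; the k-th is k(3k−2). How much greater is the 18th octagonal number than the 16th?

18·(3·18 − 2) = 936 and 16·(3·16 − 2) = 736.
Difference: 936 − 736 = 200.

200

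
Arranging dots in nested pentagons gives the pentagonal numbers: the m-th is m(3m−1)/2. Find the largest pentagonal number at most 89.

Solve n(3n−1)/2 ≤ 89 for integer n.
n = 7 gives 70 ≤ 89, while n = 8 gives 92 > 89; so the answer is 70.

70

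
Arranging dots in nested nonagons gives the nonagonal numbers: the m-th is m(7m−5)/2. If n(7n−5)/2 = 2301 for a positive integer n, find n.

Set n(7n−5)/2 = 2301, giving 7n² − 5n − 4602 = 0.
The discriminant is 25 + 56·2301 = 128881, and √128881 = 359.
So n = (5 + 359) / 14 = 364/14 = 26.
Check: 26·(7·26 − 5)/2 = 2301. ✓

26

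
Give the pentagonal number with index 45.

3015

The 45th pentagonal number is n(3n−1)/2 with n = 45.
45·(3·45 − 1)/2 = 45·134/2 = 45·67 = 3015.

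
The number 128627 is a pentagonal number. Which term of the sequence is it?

Set n(3n−1)/2 = 128627, giving 3n² − n − 257254 = 0.
So n = (1 + 1757) / 6 = 1758/6 = 293.

293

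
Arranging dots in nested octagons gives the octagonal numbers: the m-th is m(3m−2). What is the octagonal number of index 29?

2465

The 29th octagonal number is n(3n−2) with n = 29.
29·(3·29 − 2) = 29·85 = 2465.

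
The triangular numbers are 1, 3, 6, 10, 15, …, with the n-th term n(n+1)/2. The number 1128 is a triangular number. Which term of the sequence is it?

47

Set n(n+1)/2 = 1128, giving n² + n − 2256 = 0.
The discriminant is 1 + 8·1128 = 9025, and √9025 = 95.
So n = (-1 + 95) / 2 = 94/2 = 47.
Check: 47·48/2 = 1128. ✓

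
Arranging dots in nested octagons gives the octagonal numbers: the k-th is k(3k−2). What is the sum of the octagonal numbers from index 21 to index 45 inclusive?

Σ i(3i−2) = 3Σi² − 2Σi over i = 21..45.
Σi = 1035 − 210 = 825 and Σi² = 31395 − 2870 = 28525.
3·28525 − 2·825 = 83925.

83925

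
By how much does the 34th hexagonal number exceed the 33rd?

133

Consecutive hexagonal numbers differ by 4n − 3: here 4·34 − 3 = 133.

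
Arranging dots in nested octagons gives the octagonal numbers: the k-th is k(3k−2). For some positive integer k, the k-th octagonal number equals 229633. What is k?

Set n(3n−2) = 229633, giving 3n² − 2n − 229633 = 0.
The discriminant is 4 + 12·229633 = 2755600, and √2755600 = 1660.
So n = (2 + 1660) / 6 = 1662/6 = 277.

277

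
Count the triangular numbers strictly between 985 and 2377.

25

The n-th triangular number is n(n+1)/2.
Smallest index with value > 985: n = 44 (giving 990).
Largest index with value < 2377: n = 68 (giving 2346).
Indices 44 through 68: 25 terms.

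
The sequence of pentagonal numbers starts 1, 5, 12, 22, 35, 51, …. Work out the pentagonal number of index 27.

1080

27·(3·27 − 1)/2 = 27·80/2 = 27·40 = 1080.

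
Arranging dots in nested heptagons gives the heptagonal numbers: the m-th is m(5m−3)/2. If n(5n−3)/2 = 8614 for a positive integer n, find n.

Set n(5n−3)/2 = 8614, giving 5n² − 3n − 17228 = 0.
The discriminant is 9 + 40·8614 = 344569, and √344569 = 587.
So n = (3 + 587) / 10 = 590/10 = 59.

59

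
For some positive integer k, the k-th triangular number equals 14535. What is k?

170

Set n(n+1)/2 = 14535, giving n² + n − 29070 = 0.
So n = (-1 + 341) / 2 = 340/2 = 170.
Check: 170·171/2 = 14535. ✓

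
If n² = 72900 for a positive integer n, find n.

We need n² = 72900, so n = √72900 = 270.
Check: 270² = 72900. ✓

270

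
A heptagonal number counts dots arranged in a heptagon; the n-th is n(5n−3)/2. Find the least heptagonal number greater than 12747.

Solve n(5n−3)/2 > 12747 for integer n.
The largest n with value ≤ 12747 is 71 (since 12496 ≤ 12747 < 12852), so the first above is n = 72, value 12852.

12852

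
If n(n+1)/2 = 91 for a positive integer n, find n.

13

Set n(n+1)/2 = 91, giving n² + n − 182 = 0.
The discriminant is 1 + 8·91 = 729, and √729 = 27.
So n = (-1 + 27) / 2 = 26/2 = 13.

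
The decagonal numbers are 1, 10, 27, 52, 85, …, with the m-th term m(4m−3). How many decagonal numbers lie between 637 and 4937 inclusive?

23

The n-th decagonal number is n(4n−3).
Smallest index with value ≥ 637: n = 13 (giving 637).
Largest index with value ≤ 4937: n = 35 (giving 4795).
Indices 13 through 35: 23 terms.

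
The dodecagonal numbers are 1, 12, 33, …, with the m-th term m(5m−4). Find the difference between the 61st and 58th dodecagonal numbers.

61·(5·61 − 4) = 18361 and 58·(5·58 − 4) = 16588.
Difference: 18361 − 16588 = 1773.

1773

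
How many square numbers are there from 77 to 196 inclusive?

The n-th square number is n².
Smallest index with value ≥ 77: n = 9 (giving 81).
Largest index with value ≤ 196: n = 14 (giving 196).
Indices 9 through 14: 6 terms.

6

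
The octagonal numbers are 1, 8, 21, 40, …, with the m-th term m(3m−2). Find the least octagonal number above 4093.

Solve n(3n−2) > 4093 for integer n.
The largest n with value ≤ 4093 is 37 (since 4033 ≤ 4093 < 4256), so the first above is n = 38, value 4256.

4256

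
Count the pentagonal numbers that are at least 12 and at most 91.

5

The n-th pentagonal number is n(3n−1)/2.
Smallest index with value ≥ 12: n = 3 (giving 12).
Largest index with value ≤ 91: n = 7 (giving 70).
Indices 3 through 7: 5 terms.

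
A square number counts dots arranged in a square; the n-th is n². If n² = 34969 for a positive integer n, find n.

187

We need n² = 34969, so n = √34969 = 187.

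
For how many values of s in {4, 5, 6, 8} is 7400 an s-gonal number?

s = 4: P(4, 86) = 7396 and P(4, 87) = 7569; 7400 is not s-gonal.
s = 5: P(5, 70) = 7315 and P(5, 71) = 7526; 7400 is not s-gonal.
s = 6: P(6, 61) = 7381 and P(6, 62) = 7626; 7400 is not s-gonal.
s = 8: P(8, 50) = 7400. ✓
Hits: s ∈ {8} → 1.

1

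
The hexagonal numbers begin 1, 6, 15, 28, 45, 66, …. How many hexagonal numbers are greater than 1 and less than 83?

The n-th hexagonal number is n(2n−1).
Smallest index with value > 1: n = 2 (giving 6).
Largest index with value < 83: n = 6 (giving 66).
Indices 2 through 6: 5 terms.

5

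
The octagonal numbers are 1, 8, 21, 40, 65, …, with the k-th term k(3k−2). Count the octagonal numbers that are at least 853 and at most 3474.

17

The n-th octagonal number is n(3n−2).
Smallest index with value ≥ 853: n = 18 (giving 936).
Largest index with value ≤ 3474: n = 34 (giving 3400).
Indices 18 through 34: 17 terms.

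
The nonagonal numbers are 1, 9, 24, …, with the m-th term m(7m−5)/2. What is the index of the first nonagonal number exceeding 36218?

103

Solve n(7n−5)/2 > 36218 for integer n.
The largest n with value ≤ 36218 is 102 (since 36159 ≤ 36218 < 36874), so the first above is n = 103, value 36874.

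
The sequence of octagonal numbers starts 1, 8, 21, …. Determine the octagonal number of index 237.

168033

The 237th octagonal number is n(3n−2) with n = 237.
237·(3·237 − 2) = 237·709 = 168033.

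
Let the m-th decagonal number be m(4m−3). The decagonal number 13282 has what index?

Set n(4n−3) = 13282, giving 4n² − 3n − 13282 = 0.
The discriminant is 9 + 16·13282 = 212521, and √212521 = 461.
So n = (3 + 461) / 8 = 464/8 = 58.

58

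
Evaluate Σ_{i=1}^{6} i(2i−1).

161

Σ i(2i−1) = 2Σi² − Σi over i = 1..6.
Σi = 21 and Σi² = 91.
2·91 − 1·21 = 161.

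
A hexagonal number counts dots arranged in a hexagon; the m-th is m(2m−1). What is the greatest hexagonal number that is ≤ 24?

Solve n(2n−1) ≤ 24 for integer n.
n = 3 gives 15 ≤ 24, while n = 4 gives 28 > 24; so the answer is 15.

15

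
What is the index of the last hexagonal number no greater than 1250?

Solve n(2n−1) ≤ 1250 for integer n.
n = 25 gives 1225 ≤ 1250, while n = 26 gives 1326 > 1250; so the answer is index 25.

25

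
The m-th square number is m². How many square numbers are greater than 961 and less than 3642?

The n-th square number is n².
Smallest index with value > 961: n = 32 (giving 1024).
Largest index with value < 3642: n = 60 (giving 3600).
Indices 32 through 60: 29 terms.

29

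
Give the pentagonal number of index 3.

12

The 3rd pentagonal number is n(3n−1)/2 with n = 3.
3·(3·3 − 1)/2 = 3·8/2 = 3·4 = 12.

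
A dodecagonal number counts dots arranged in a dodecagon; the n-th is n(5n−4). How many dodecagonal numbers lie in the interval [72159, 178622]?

The n-th dodecagonal number is n(5n−4).
Smallest index with value ≥ 72159: n = 121 (giving 72721).
Largest index with value ≤ 178622: n = 189 (giving 177849).
Indices 121 through 189: 69 terms.

69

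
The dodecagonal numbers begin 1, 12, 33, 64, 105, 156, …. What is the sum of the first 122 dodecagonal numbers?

Σ i(5i−4) = 5Σi² − 4Σi over i = 1..122.
Σi = 7503 and Σi² = 612745.
5·612745 − 4·7503 = 3033713.

3033713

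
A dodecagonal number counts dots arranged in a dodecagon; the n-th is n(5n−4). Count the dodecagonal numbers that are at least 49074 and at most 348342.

The n-th dodecagonal number is n(5n−4).
Smallest index with value ≥ 49074: n = 100 (giving 49600).
Largest index with value ≤ 348342: n = 264 (giving 347424).
Indices 100 through 264: 165 terms.

165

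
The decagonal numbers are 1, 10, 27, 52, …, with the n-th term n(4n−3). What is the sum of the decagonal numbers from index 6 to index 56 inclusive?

235501

Σ i(4i−3) = 4Σi² − 3Σi over i = 6..56.
Σi = 1596 − 15 = 1581 and Σi² = 60116 − 55 = 60061.
4·60061 − 3·1581 = 235501.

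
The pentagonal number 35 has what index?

5

Set n(3n−1)/2 = 35, giving 3n² − n − 70 = 0.
So n = (1 + 29) / 6 = 30/6 = 5.
Check: 5·(3·5 − 1)/2 = 35. ✓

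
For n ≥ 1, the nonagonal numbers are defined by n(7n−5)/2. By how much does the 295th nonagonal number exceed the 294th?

2059

Consecutive nonagonal numbers differ by 7n − 6: here 7·295 − 6 = 2059.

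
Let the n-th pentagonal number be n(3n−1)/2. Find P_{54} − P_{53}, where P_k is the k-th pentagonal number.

160

Consecutive pentagonal numbers differ by 3n − 2: here 3·54 − 2 = 160.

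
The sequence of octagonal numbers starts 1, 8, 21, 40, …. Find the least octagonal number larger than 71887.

Solve n(3n−2) > 71887 for integer n.
The largest n with value ≤ 71887 is 155 (since 71765 ≤ 71887 < 72696), so the first above is n = 156, value 72696.

72696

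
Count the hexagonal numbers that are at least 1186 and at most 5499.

The n-th hexagonal number is n(2n−1).
Smallest index with value ≥ 1186: n = 25 (giving 1225).
Largest index with value ≤ 5499: n = 52 (giving 5356).
Indices 25 through 52: 28 terms.

28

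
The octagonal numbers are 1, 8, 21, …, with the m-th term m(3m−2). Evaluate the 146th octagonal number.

63656

The 146th octagonal number is n(3n−2) with n = 146.
146·(3·146 − 2) = 146·436 = 63656.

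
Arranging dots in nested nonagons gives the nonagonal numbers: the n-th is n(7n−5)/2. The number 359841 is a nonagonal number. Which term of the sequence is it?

321

Set n(7n−5)/2 = 359841, giving 7n² − 5n − 719682 = 0.
The discriminant is 25 + 56·359841 = 20151121, and √20151121 = 4489.
So n = (5 + 4489) / 14 = 4494/14 = 321.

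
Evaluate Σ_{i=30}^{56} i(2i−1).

101961

Σ i(2i−1) = 2Σi² − Σi over i = 30..56.
Σi = 1596 − 435 = 1161 and Σi² = 60116 − 8555 = 51561.
2·51561 − 1·1161 = 101961.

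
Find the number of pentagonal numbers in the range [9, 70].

5

The n-th pentagonal number is n(3n−1)/2.
Smallest index with value ≥ 9: n = 3 (giving 12).
Largest index with value ≤ 70: n = 7 (giving 70).
Indices 3 through 7: 5 terms.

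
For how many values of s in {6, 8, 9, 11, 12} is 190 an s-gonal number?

s = 6: P(6, 10) = 190. ✓
s = 8: P(8, 8) = 176 and P(8, 9) = 225; 190 is not s-gonal.
s = 9: P(9, 7) = 154 and P(9, 8) = 204; 190 is not s-gonal.
s = 11: P(11, 6) = 141 and P(11, 7) = 196; 190 is not s-gonal.
s = 12: P(12, 6) = 156 and P(12, 7) = 217; 190 is not s-gonal.
Hits: s ∈ {6} → 1.

1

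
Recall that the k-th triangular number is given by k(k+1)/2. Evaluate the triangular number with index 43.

The 43rd triangular number is n(n+1)/2 with n = 43.
43·44/2 = 1892/2 = 946.

946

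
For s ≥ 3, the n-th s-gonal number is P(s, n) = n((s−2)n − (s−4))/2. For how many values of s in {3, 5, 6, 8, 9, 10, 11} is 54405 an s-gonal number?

s = 3: P(3, 329) = 54285 and P(3, 330) = 54615; 54405 is not s-gonal.
s = 5: P(5, 190) = 54055 and P(5, 191) = 54626; 54405 is not s-gonal.
s = 6: P(6, 165) = 54285 and P(6, 166) = 54946; 54405 is not s-gonal.
s = 8: P(8, 135) = 54405. ✓
s = 9: P(9, 125) = 54375 and P(9, 126) = 55251; 54405 is not s-gonal.
s = 10: P(10, 117) = 54405. ✓
s = 11: P(11, 110) = 54065 and P(11, 111) = 55056; 54405 is not s-gonal.
Hits: s ∈ {8, 10} → 2.

2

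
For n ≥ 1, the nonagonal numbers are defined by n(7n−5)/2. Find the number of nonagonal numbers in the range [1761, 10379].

32

The n-th nonagonal number is n(7n−5)/2.
Smallest index with value ≥ 1761: n = 23 (giving 1794).
Largest index with value ≤ 10379: n = 54 (giving 10071).
Indices 23 through 54: 32 terms.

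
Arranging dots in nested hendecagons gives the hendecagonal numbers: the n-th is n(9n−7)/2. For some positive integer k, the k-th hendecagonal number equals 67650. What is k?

Set n(9n−7)/2 = 67650, giving 9n² − 7n − 135300 = 0.
The discriminant is 49 + 72·67650 = 4870849, and √4870849 = 2207.
So n = (7 + 2207) / 18 = 2214/18 = 123.

123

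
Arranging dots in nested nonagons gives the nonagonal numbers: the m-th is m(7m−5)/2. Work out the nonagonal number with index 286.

285571

The 286th nonagonal number is n(7n−5)/2 with n = 286.
286·(7·286 − 5)/2 = 286·1997/2 = 285571.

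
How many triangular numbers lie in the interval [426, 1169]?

The n-th triangular number is n(n+1)/2.
Smallest index with value ≥ 426: n = 29 (giving 435).
Largest index with value ≤ 1169: n = 47 (giving 1128).
Indices 29 through 47: 19 terms.

19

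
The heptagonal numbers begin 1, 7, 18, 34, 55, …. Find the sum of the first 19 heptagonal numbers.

5890

Σ i(5i−3)/2 = (5Σi² − 3Σi) / 2 over i = 1..19.
Σi = 190 and Σi² = 2470.
(5·2470 − 3·190) / 2 = 11780/2 = 5890.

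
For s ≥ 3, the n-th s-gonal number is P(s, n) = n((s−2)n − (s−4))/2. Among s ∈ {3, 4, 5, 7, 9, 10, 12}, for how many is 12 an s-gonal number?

s = 3: P(3, 4) = 10 and P(3, 5) = 15; 12 is not s-gonal.
s = 4: P(4, 3) = 9 and P(4, 4) = 16; 12 is not s-gonal.
s = 5: P(5, 3) = 12. ✓
s = 7: P(7, 2) = 7 and P(7, 3) = 18; 12 is not s-gonal.
s = 9: P(9, 2) = 9 and P(9, 3) = 24; 12 is not s-gonal.
s = 10: P(10, 2) = 10 and P(10, 3) = 27; 12 is not s-gonal.
s = 12: P(12, 2) = 12. ✓
Hits: s ∈ {5, 12} → 2.

2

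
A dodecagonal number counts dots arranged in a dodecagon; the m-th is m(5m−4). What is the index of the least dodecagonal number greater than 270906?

234

Solve n(5n−4) > 270906 for integer n.
The largest n with value ≤ 270906 is 233 (since 270513 ≤ 270906 < 272844), so the first above is n = 234, value 272844.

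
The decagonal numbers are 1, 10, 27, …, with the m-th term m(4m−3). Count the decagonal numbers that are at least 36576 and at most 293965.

The n-th decagonal number is n(4n−3).
Smallest index with value ≥ 36576: n = 96 (giving 36576).
Largest index with value ≤ 293965: n = 271 (giving 292951).
Indices 96 through 271: 176 terms.

176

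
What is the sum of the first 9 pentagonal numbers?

Σ i(3i−1)/2 = (3Σi² − Σi) / 2 over i = 1..9.
Σi = 45 and Σi² = 285.
(3·285 − 1·45) / 2 = 810/2 = 405.

405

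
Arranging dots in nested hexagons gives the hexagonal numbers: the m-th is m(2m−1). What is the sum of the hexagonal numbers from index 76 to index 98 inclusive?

Σ i(2i−1) = 2Σi² − Σi over i = 76..98.
Σi = 4851 − 2850 = 2001 and Σi² = 318549 − 143450 = 175099.
2·175099 − 1·2001 = 348197.

348197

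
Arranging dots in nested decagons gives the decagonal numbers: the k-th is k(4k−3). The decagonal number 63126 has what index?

Set n(4n−3) = 63126, giving 4n² − 3n − 63126 = 0.
The discriminant is 9 + 16·63126 = 1010025, and √1010025 = 1005.
So n = (3 + 1005) / 8 = 1008/8 = 126.

126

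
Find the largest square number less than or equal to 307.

289

Solve n² ≤ 307 for integer n.
n = 17 gives 289 ≤ 307, while n = 18 gives 324 > 307; so the answer is 289.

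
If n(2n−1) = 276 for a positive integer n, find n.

Set n(2n−1) = 276, giving 2n² − n − 276 = 0.
The discriminant is 1 + 8·276 = 2209, and √2209 = 47.
So n = (1 + 47) / 4 = 48/4 = 12.
Check: 12·(2·12 − 1) = 276. ✓

12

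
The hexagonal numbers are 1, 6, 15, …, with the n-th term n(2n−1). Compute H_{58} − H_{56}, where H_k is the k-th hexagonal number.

58·(2·58 − 1) = 6670 and 56·(2·56 − 1) = 6216.
Difference: 6670 − 6216 = 454.

454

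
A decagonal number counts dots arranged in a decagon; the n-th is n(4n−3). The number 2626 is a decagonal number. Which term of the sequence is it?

Set n(4n−3) = 2626, giving 4n² − 3n − 2626 = 0.
The discriminant is 9 + 16·2626 = 42025, and √42025 = 205.
So n = (3 + 205) / 8 = 208/8 = 26.

26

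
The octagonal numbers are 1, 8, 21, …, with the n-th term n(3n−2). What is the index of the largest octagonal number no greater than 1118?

19

Solve n(3n−2) ≤ 1118 for integer n.
n = 19 gives 1045 ≤ 1118, while n = 20 gives 1160 > 1118; so the answer is index 19.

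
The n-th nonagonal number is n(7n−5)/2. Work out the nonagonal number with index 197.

135339

The 197th nonagonal number is n(7n−5)/2 with n = 197.
197·(7·197 − 5)/2 = 197·1374/2 = 197·687 = 135339.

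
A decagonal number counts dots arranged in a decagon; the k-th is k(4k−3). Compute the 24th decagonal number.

The 24th decagonal number is n(4n−3) with n = 24.
24·(4·24 − 3) = 24·93 = 2232.

2232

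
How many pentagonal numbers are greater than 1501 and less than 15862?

71

The n-th pentagonal number is n(3n−1)/2.
Smallest index with value > 1501: n = 32 (giving 1520).
Largest index with value < 15862: n = 102 (giving 15555).
Indices 32 through 102: 71 terms.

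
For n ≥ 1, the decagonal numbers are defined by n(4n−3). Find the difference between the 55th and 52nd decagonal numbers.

1275

55·(4·55 − 3) = 11935 and 52·(4·52 − 3) = 10660.
Difference: 11935 − 10660 = 1275.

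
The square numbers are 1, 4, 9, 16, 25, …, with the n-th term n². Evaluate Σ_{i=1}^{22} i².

Σ_{i=1}^{22} i² = 22·23·45/6 = 3795.

3795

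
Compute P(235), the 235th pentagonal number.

235·(3·235 − 1)/2 = 235·704/2 = 235·352 = 82720.

82720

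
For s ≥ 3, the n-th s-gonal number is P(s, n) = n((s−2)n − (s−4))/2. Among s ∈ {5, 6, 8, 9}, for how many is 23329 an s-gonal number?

s = 5: P(5, 124) = 23002 and P(5, 125) = 23375; 23329 is not s-gonal.
s = 6: P(6, 108) = 23220 and P(6, 109) = 23653; 23329 is not s-gonal.
s = 8: P(8, 88) = 23056 and P(8, 89) = 23585; 23329 is not s-gonal.
s = 9: P(9, 82) = 23329. ✓
Hits: s ∈ {9} → 1.

1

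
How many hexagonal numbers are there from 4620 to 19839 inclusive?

The n-th hexagonal number is n(2n−1).
Smallest index with value ≥ 4620: n = 49 (giving 4753).
Largest index with value ≤ 19839: n = 99 (giving 19503).
Indices 49 through 99: 51 terms.

51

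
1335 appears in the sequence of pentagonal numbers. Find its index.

30

Set n(3n−1)/2 = 1335, giving 3n² − n − 2670 = 0.
So n = (1 + 179) / 6 = 180/6 = 30.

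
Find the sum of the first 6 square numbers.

Σ_{i=1}^{6} i² = 6·7·13/6 = 91.

91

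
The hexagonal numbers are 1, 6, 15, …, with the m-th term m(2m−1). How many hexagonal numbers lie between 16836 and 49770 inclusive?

67

The n-th hexagonal number is n(2n−1).
Smallest index with value ≥ 16836: n = 92 (giving 16836).
Largest index with value ≤ 49770: n = 158 (giving 49770).
Indices 92 through 158: 67 terms.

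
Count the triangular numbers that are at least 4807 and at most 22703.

The n-th triangular number is n(n+1)/2.
Smallest index with value ≥ 4807: n = 98 (giving 4851).
Largest index with value ≤ 22703: n = 212 (giving 22578).
Indices 98 through 212: 115 terms.

115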